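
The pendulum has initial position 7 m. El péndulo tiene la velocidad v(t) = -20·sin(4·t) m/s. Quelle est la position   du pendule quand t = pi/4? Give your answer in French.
Nous devons trouver l'intégrale de notre équation de la vitesse v(t) = -20·sin(4·t) 1 fois. En intégrant la vitesse et en utilisant la condition initiale x(0) = 7, nous obtenons x(t) = 5·cos(4·t) + 2. De l'équation de la position x(t) = 5·cos(4·t) + 2, nous substituons t = pi/4 pour obtenir x = -3.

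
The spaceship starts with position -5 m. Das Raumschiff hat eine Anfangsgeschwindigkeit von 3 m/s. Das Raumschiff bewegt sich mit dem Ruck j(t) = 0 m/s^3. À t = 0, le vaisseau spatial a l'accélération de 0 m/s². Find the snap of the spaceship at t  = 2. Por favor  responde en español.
Para resolver esto, necesitamos tomar 1 derivada de nuestra ecuación de la sacudida j(t) = 0. Tomando d/dt de j(t), encontramos s(t) = 0. Usando s(t) = 0 y sustituyendo t = 2, encontramos s = 0.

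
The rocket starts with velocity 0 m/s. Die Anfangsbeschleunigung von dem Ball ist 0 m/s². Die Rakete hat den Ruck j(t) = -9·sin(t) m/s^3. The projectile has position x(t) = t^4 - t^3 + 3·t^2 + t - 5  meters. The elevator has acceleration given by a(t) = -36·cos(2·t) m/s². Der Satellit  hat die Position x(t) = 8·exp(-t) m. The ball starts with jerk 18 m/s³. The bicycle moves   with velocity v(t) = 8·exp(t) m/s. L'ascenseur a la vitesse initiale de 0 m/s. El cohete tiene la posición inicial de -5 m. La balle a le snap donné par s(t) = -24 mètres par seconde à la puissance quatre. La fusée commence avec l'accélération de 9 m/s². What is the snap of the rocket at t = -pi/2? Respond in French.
Pour résoudre ceci, nous devons prendre 1 dérivée de notre équation du jerk j(t) = -9·sin(t). En dérivant le jerk, nous obtenons le snap: s(t) = -9·cos(t). De l'équation du snap s(t) = -9·cos(t), nous substituons t = -pi/2 pour obtenir s = 0.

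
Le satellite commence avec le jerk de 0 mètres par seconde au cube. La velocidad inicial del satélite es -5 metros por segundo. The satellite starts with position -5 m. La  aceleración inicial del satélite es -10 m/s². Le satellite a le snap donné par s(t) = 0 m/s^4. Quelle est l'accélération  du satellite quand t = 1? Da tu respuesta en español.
Necesitamos integrar nuestra ecuación del snap s(t) = 0 2 veces. La antiderivada del snap es la sacudida. Usando j(0) = 0, obtenemos j(t) = 0. La antiderivada de la sacudida es la aceleración. Usando a(0) = -10, obtenemos a(t) = -10. De la ecuación de la aceleración a(t) = -10, sustituimos t = 1 para obtener a = -10.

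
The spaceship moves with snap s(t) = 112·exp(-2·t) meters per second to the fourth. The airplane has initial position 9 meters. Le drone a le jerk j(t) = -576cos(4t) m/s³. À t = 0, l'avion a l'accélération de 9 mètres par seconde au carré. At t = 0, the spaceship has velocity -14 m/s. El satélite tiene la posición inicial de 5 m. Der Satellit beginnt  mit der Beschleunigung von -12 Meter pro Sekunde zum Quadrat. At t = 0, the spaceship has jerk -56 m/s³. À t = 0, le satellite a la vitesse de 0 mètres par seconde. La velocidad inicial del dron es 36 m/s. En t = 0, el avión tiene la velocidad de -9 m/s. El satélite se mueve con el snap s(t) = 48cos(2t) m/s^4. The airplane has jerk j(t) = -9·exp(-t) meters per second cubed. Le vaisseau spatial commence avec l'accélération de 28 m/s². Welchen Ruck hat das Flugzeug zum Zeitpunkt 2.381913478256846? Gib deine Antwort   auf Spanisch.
De la ecuación de la sacudida j(t) = -9·exp(-t), sustituimos t = 2.381913478256846 para obtener j = -0.831362879852098.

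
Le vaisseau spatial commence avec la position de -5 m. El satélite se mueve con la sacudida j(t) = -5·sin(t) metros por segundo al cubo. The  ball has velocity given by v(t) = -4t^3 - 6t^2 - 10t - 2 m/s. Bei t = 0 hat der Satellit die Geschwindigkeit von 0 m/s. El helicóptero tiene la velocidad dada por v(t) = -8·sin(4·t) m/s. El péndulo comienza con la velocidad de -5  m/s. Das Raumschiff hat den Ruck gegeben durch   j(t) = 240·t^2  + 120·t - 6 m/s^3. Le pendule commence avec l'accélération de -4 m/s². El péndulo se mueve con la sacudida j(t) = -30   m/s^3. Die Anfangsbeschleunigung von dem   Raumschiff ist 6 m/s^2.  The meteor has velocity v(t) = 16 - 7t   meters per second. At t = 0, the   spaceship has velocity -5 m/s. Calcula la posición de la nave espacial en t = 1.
Para resolver esto, necesitamos tomar 3 antiderivadas de nuestra ecuación de la sacudida j(t) = 240·t^2 + 120·t - 6. Tomando ∫j(t)dt y aplicando a(0) = 6, encontramos a(t) = 80·t^3 + 60·t^2 - 6·t + 6. La antiderivada de la aceleración, con v(0) = -5, da la velocidad: v(t) = 20·t^4 + 20·t^3 - 3·t^2 + 6·t - 5. Integrando la velocidad y usando la condición inicial x(0) = -5, obtenemos x(t) = 4·t^5 + 5·t^4 - t^3 + 3·t^2 - 5·t - 5. Usando x(t) = 4·t^5 + 5·t^4 - t^3 + 3·t^2 - 5·t - 5 y sustituyendo t = 1, encontramos x = 1.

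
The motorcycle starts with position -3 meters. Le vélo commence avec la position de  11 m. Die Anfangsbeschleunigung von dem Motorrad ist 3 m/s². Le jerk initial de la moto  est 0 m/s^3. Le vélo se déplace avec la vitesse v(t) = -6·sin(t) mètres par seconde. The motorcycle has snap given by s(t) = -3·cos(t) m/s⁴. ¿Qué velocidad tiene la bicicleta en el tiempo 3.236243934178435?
Tenemos la velocidad v(t) = -6·sin(t). Sustituyendo t = 3.236243934178435: v(3.236243934178435) = 0.567060095255372.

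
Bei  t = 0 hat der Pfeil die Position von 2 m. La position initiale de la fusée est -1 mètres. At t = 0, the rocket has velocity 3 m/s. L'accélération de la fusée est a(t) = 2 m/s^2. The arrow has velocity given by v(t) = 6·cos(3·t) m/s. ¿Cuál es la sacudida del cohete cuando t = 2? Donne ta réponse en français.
Pour résoudre ceci, nous devons prendre 1 dérivée de notre équation de l'accélération a(t) = 2. La dérivée de l'accélération donne le jerk: j(t) = 0. Nous avons le jerk j(t) = 0. En substituant t = 2: j(2) = 0.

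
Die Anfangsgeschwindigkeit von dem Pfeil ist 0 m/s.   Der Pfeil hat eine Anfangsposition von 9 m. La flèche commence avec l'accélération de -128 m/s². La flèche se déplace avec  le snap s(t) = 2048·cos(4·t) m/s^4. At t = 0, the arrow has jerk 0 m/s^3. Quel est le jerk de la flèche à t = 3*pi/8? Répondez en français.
En partant du snap s(t) = 2048·cos(4·t), nous prenons 1 primitive. L'intégrale du snap, avec j(0) = 0, donne le jerk: j(t) = 512·sin(4·t). En utilisant j(t) = 512·sin(4·t) et en substituant t = 3*pi/8, nous trouvons j = -512.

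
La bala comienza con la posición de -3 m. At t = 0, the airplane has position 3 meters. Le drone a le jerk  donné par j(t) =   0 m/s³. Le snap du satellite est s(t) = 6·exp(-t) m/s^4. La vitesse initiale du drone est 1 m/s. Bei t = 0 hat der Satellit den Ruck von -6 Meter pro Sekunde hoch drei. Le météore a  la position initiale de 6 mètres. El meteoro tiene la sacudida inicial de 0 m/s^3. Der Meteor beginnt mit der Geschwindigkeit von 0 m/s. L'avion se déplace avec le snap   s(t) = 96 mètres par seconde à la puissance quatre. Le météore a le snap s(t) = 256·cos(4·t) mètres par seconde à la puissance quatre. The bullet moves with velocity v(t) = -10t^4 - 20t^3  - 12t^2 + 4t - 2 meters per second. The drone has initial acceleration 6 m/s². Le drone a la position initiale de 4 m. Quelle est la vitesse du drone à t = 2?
En partant du jerk j(t) = 0, nous prenons 2 intégrales. La primitive du jerk est l'accélération. En utilisant a(0) = 6, nous obtenons a(t) = 6. En prenant ∫a(t)dt et en appliquant v(0) = 1, nous trouvons v(t) = 6·t + 1. Nous avons la vitesse v(t) = 6·t + 1. En substituant t = 2: v(2) = 13.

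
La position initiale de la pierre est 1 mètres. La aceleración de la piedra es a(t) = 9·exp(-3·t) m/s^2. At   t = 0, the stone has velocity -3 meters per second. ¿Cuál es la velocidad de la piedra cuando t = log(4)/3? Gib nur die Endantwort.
La velocidad en t = log(4)/3 es v = -3/4.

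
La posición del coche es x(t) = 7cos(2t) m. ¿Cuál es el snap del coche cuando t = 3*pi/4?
Partiendo de la posición x(t) = 7·cos(2·t), tomamos 4 derivadas. La derivada de la posición da la velocidad: v(t) = -14·sin(2·t). La derivada de la velocidad da la aceleración: a(t) = -28·cos(2·t). Tomando d/dt de a(t), encontramos j(t) = 56·sin(2·t). La derivada de la sacudida da el snap: s(t) = 112·cos(2·t). Usando s(t) = 112·cos(2·t) y sustituyendo t = 3*pi/4, encontramos s = 0.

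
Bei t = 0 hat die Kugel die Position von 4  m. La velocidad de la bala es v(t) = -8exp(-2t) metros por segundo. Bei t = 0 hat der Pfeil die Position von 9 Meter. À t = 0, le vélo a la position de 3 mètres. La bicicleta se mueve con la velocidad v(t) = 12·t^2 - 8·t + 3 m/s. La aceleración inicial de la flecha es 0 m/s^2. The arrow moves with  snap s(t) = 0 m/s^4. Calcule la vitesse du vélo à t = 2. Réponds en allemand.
Aus der Gleichung für die Geschwindigkeit v(t) = 12·t^2 - 8·t + 3, setzen wir t = 2 ein und erhalten v = 35.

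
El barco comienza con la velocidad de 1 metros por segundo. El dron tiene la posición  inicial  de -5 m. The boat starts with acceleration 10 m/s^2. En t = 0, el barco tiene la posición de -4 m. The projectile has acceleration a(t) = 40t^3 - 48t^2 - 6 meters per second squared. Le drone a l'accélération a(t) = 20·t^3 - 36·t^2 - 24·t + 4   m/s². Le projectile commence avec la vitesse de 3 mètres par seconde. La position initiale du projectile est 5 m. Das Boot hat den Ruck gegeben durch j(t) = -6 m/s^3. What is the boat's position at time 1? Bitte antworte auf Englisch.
To solve this, we need to take 3 antiderivatives of our jerk equation j(t) = -6. The integral of jerk is acceleration. Using a(0) = 10, we get a(t) = 10 - 6·t. Integrating acceleration and using the initial condition v(0) = 1, we get v(t) = -3·t^2 + 10·t + 1. Integrating velocity and using the initial condition x(0) = -4, we get x(t) = -t^3 + 5·t^2 + t - 4. We have position x(t) = -t^3 + 5·t^2 + t - 4. Substituting t = 1: x(1) = 1.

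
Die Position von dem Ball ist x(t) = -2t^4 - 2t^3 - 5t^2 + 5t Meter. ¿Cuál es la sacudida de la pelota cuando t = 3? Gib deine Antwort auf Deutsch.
Ausgehend von der Position x(t) = -2·t^4 - 2·t^3 - 5·t^2 + 5·t, nehmen wir 3 Ableitungen. Durch Ableiten von der Position erhalten wir die Geschwindigkeit: v(t) = -8·t^3 - 6·t^2 - 10·t + 5. Durch Ableiten von der Geschwindigkeit erhalten wir die Beschleunigung: a(t) = -24·t^2 - 12·t - 10. Mit d/dt von a(t) finden wir j(t) = -48·t - 12. Aus der Gleichung für den Ruck j(t) = -48·t - 12, setzen wir t = 3 ein und erhalten j = -156.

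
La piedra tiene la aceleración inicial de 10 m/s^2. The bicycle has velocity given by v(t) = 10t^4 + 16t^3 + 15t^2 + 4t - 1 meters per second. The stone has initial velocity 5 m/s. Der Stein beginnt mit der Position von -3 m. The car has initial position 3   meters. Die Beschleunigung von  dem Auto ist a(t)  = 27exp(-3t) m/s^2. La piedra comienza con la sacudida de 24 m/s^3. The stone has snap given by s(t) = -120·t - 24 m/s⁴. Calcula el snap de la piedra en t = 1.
Tenemos el snap s(t) = -120·t - 24. Sustituyendo t = 1: s(1) = -144.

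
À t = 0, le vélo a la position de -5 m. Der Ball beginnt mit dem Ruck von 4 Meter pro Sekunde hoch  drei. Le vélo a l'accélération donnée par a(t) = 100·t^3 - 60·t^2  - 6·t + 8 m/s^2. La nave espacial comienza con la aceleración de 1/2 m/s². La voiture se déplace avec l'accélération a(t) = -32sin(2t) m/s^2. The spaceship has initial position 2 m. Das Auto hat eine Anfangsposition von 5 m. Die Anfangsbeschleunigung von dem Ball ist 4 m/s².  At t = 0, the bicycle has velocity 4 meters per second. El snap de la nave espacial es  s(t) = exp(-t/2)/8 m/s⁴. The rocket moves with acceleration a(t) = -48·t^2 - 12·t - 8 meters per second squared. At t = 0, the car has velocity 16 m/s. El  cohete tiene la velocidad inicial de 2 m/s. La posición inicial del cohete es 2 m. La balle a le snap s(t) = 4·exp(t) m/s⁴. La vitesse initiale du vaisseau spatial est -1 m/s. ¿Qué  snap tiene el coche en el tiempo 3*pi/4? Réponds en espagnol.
Para resolver esto, necesitamos tomar 2 derivadas de nuestra ecuación de la aceleración a(t) = -32·sin(2·t). La derivada de la aceleración da la sacudida: j(t) = -64·cos(2·t). Derivando la sacudida, obtenemos el snap: s(t) = 128·sin(2·t). Tenemos el snap s(t) = 128·sin(2·t). Sustituyendo t = 3*pi/4: s(3*pi/4) = -128.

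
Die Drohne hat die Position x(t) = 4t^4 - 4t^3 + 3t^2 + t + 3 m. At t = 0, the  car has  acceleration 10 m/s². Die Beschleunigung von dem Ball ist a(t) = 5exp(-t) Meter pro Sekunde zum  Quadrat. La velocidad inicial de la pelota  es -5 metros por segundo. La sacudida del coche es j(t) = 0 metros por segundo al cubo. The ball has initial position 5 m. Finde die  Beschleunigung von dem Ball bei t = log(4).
Wir haben die Beschleunigung a(t) = 5·exp(-t). Durch Einsetzen von t = log(4): a(log(4)) = 5/4.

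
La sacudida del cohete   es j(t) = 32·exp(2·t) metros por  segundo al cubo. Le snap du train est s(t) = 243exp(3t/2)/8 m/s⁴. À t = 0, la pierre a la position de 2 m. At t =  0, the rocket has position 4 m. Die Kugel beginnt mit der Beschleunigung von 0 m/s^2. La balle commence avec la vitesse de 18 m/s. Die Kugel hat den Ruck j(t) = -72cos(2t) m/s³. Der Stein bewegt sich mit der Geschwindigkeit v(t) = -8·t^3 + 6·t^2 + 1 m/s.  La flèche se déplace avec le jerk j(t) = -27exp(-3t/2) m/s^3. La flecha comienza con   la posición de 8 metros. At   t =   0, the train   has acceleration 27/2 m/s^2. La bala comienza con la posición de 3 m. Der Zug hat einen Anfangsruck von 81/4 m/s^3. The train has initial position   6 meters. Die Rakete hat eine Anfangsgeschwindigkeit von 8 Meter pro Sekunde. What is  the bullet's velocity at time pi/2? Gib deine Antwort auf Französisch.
Pour résoudre ceci, nous devons prendre 2 primitives de notre équation du jerk j(t) = -72·cos(2·t). L'intégrale du jerk est l'accélération. En utilisant a(0) = 0, nous obtenons a(t) = -36·sin(2·t). L'intégrale de l'accélération, avec v(0) = 18, donne la vitesse: v(t) = 18·cos(2·t). En utilisant v(t) = 18·cos(2·t) et en substituant t = pi/2, nous trouvons v = -18.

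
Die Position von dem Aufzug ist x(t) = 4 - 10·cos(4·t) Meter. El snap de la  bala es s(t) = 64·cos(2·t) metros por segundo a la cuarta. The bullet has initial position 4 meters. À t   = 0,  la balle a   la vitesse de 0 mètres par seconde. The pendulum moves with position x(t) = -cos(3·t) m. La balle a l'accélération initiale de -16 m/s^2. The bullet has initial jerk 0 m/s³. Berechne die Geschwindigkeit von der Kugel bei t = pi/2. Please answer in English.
To solve this, we need to take 3 antiderivatives of our snap equation s(t) = 64·cos(2·t). The antiderivative of snap, with j(0) = 0, gives jerk: j(t) = 32·sin(2·t). The integral of jerk, with a(0) = -16, gives acceleration: a(t) = -16·cos(2·t). Finding the antiderivative of a(t) and using v(0) = 0: v(t) = -8·sin(2·t). Using v(t) = -8·sin(2·t) and substituting t = pi/2, we find v = 0.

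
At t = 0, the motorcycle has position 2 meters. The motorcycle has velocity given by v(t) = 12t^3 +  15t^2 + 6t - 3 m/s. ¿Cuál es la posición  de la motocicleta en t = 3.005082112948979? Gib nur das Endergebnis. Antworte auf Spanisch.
La posición en t = 3.005082112948979 es x = 400.414350774609.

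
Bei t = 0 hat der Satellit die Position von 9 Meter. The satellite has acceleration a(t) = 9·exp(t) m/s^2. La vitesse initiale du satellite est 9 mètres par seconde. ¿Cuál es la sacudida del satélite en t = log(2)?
Debemos derivar nuestra ecuación de la aceleración a(t) = 9·exp(t) 1 vez. La derivada de la aceleración da la sacudida: j(t) = 9·exp(t). De la ecuación de la sacudida j(t) = 9·exp(t), sustituimos t = log(2) para obtener j = 18.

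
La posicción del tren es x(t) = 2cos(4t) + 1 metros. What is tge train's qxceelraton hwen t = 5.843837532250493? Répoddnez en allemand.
Wir müssen unsere Gleichung für die Position x(t) = 2·cos(4·t) + 1 2-mal ableiten. Die Ableitung von der Position ergibt die Geschwindigkeit: v(t) = -8·sin(4·t). Mit d/dt von v(t) finden wir a(t) = -32·cos(4·t). Wir haben die Beschleunigung a(t) = -32·cos(4·t). Durch Einsetzen von t = 5.843837532250493: a(5.843837532250493) = 5.93644349004799.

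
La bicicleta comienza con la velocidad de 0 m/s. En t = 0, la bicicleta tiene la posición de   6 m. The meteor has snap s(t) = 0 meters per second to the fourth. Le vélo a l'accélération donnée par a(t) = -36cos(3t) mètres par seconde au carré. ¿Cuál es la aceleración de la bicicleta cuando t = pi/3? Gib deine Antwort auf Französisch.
De l'équation de l'accélération a(t) = -36·cos(3·t), nous substituons t = pi/3 pour obtenir a = 36.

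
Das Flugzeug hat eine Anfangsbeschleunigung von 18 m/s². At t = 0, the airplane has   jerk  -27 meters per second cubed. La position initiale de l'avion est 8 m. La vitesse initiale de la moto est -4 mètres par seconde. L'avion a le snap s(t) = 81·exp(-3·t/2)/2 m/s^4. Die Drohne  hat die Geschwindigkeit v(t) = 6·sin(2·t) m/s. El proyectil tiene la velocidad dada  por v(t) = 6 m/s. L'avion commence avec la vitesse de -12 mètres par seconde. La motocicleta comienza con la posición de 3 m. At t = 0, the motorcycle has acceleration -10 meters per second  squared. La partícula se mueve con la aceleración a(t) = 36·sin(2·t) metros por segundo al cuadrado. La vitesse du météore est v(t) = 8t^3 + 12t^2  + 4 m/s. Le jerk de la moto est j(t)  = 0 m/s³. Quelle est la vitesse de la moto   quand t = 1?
Pour résoudre ceci, nous devons prendre 2 intégrales de notre équation du jerk j(t) = 0. En intégrant le jerk et en utilisant la condition initiale a(0) = -10, nous obtenons a(t) = -10. L'intégrale de l'accélération est la vitesse. En utilisant v(0) = -4, nous obtenons v(t) = -10·t - 4. En utilisant v(t) = -10·t - 4 et en substituant t = 1, nous trouvons v = -14.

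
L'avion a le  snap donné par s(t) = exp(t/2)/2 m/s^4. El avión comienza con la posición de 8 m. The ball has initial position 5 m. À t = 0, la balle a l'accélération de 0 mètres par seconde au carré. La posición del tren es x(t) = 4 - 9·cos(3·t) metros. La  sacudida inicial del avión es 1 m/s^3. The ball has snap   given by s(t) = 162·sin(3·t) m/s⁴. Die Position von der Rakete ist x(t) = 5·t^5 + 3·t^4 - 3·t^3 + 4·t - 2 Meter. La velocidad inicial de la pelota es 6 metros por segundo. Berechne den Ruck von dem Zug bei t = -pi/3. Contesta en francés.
Pour résoudre ceci, nous devons prendre 3 dérivées de notre équation de la position x(t) = 4 - 9·cos(3·t). En dérivant la position, nous obtenons la vitesse: v(t) = 27·sin(3·t). En dérivant la vitesse, nous obtenons l'accélération: a(t) = 81·cos(3·t). La dérivée de l'accélération donne le jerk: j(t) = -243·sin(3·t). En utilisant j(t) = -243·sin(3·t) et en substituant t = -pi/3, nous trouvons j = 0.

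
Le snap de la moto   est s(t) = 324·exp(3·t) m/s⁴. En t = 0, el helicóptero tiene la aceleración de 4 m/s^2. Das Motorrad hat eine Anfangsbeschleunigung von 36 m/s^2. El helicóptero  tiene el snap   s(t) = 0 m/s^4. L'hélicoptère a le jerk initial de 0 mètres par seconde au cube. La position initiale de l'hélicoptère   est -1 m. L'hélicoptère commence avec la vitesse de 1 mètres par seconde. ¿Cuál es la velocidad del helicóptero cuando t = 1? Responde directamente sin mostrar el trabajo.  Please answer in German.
v(1) = 5.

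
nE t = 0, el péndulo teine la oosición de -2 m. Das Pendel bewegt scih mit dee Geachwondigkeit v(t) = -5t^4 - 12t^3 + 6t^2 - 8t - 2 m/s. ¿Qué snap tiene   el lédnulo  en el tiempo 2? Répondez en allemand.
Ausgehend von der Geschwindigkeit v(t) = -5·t^4 - 12·t^3 + 6·t^2 - 8·t - 2, nehmen wir 3 Ableitungen. Durch Ableiten von der Geschwindigkeit erhalten wir die Beschleunigung: a(t) = -20·t^3 - 36·t^2 + 12·t - 8. Die Ableitung von der Beschleunigung ergibt den Ruck: j(t) = -60·t^2 - 72·t + 12. Die Ableitung von dem Ruck ergibt den Snap: s(t) = -120·t - 72. Wir haben den Snap s(t) = -120·t - 72. Durch Einsetzen von t = 2: s(2) = -312.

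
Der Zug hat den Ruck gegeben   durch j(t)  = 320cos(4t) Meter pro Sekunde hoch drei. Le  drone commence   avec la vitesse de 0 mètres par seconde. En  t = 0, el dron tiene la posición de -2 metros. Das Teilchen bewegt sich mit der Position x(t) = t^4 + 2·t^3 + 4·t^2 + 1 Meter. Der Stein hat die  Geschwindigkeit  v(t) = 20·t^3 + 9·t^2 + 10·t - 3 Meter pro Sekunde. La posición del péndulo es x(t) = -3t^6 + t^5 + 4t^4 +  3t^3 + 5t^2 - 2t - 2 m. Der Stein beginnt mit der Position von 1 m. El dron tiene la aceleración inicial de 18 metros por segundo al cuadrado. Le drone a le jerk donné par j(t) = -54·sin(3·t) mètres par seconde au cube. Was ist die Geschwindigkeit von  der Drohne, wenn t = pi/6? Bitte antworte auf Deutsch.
Ausgehend von dem Ruck j(t) = -54·sin(3·t), nehmen wir 2 Integrale. Die Stammfunktion von dem Ruck, mit a(0) = 18, ergibt die Beschleunigung: a(t) = 18·cos(3·t). Durch Integration von der Beschleunigung und Verwendung der Anfangsbedingung v(0) = 0, erhalten wir v(t) = 6·sin(3·t). Wir haben die Geschwindigkeit v(t) = 6·sin(3·t). Durch Einsetzen von t = pi/6: v(pi/6) = 6.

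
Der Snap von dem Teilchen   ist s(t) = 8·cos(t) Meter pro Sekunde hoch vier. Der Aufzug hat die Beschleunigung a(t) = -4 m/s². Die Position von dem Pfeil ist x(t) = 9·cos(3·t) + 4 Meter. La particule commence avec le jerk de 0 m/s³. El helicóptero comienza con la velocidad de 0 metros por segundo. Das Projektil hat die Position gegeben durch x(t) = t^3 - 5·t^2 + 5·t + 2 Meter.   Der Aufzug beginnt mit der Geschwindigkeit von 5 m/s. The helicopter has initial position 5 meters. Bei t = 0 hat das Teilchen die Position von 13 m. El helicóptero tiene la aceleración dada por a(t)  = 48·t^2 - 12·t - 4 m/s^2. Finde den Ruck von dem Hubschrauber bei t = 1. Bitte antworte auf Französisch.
En partant de l'accélération a(t) = 48·t^2 - 12·t - 4, nous prenons 1 dérivée. En prenant d/dt de a(t), nous trouvons j(t) = 96·t - 12. Nous avons le jerk j(t) = 96·t - 12. En substituant t = 1: j(1) = 84.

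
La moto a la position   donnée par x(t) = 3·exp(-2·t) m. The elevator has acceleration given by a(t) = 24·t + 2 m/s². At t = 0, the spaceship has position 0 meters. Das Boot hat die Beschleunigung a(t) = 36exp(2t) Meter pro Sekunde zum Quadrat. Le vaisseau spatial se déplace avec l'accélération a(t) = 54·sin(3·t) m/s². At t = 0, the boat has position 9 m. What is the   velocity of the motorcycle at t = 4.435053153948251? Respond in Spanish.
Partiendo de la posición x(t) = 3·exp(-2·t), tomamos 1 derivada. La derivada de la posición da la velocidad: v(t) = -6·exp(-2·t). De la ecuación de la velocidad v(t) = -6·exp(-2·t), sustituimos t = 4.435053153948251 para obtener v = -0.000843165886090263.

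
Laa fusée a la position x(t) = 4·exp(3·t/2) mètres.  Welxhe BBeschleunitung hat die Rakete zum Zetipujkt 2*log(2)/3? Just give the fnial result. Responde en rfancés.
a(2*log(2)/3) = 18.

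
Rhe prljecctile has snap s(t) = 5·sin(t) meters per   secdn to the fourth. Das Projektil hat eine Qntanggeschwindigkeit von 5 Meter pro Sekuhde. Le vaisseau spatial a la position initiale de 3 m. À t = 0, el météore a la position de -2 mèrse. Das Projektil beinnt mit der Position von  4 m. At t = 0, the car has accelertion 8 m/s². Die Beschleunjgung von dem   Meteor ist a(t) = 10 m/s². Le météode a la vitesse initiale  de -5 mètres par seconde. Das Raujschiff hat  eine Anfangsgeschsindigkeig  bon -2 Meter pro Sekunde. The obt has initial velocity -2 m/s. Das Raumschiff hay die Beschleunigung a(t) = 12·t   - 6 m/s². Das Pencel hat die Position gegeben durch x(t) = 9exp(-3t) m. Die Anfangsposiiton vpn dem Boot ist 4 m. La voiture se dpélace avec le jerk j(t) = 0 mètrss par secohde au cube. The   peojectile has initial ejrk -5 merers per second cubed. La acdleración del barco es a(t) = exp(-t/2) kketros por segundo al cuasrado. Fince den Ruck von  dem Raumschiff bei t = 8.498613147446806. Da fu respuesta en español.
Para resolver esto, necesitamos tomar 1 derivada de nuestra ecuación de la aceleración a(t) = 12·t - 6. Tomando d/dt de a(t), encontramos j(t) = 12. Usando j(t) = 12 y sustituyendo t = 8.498613147446806, encontramos j = 12.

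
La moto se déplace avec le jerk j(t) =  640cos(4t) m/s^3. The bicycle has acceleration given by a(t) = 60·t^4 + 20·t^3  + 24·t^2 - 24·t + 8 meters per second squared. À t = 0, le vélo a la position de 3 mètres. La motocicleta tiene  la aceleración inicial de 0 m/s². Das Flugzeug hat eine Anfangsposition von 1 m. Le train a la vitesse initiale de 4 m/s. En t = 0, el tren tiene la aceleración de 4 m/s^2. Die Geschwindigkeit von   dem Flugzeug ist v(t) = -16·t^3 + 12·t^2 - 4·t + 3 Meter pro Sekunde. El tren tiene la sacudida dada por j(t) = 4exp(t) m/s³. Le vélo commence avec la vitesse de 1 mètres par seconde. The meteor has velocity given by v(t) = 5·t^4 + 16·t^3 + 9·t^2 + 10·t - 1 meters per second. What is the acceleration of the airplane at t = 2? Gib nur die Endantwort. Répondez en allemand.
Bei t = 2, a = -148.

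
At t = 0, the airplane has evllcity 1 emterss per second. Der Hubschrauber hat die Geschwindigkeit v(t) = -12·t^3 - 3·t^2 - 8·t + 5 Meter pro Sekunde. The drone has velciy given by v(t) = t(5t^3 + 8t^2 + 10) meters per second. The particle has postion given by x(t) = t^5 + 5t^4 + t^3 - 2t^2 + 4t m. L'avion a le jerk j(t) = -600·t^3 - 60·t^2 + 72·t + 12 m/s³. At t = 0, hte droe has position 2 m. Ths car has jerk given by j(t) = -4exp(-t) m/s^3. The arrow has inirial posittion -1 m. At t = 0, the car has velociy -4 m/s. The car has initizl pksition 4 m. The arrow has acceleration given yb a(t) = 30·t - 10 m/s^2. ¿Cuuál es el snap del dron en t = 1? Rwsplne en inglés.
Starting from velocity v(t) = t·(5·t^3 + 8·t^2 + 10), we take 3 derivatives. The derivative of velocity gives acceleration: a(t) = 5·t^3 + 8·t^2 + t·(15·t^2 + 16·t) + 10. The derivative of acceleration gives jerk: j(t) = 30·t^2 + t·(30·t + 16) + 32·t. The derivative of jerk gives snap: s(t) = 120·t + 48. Using s(t) = 120·t + 48 and substituting t = 1, we find s = 168.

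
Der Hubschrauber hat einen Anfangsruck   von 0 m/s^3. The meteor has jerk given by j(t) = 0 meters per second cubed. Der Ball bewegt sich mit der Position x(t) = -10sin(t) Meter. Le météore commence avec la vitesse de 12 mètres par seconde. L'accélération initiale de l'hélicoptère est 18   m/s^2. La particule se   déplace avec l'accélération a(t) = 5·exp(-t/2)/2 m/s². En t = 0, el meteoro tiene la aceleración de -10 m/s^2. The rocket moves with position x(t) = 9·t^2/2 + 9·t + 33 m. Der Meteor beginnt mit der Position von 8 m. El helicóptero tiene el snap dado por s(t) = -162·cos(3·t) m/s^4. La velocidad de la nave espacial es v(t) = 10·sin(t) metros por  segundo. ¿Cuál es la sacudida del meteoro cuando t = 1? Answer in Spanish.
Tenemos la sacudida j(t) = 0. Sustituyendo t = 1: j(1) = 0.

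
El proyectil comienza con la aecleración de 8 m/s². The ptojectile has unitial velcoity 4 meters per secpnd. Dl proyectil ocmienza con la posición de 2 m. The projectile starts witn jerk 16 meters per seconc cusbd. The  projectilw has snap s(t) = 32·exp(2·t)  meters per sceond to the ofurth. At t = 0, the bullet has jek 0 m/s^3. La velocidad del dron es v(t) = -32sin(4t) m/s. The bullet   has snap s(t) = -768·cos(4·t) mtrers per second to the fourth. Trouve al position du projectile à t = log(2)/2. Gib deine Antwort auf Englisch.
To find the answer, we compute 4 integrals of s(t) = 32·exp(2·t). Integrating snap and using the initial condition j(0) = 16, we get j(t) = 16·exp(2·t). Taking ∫j(t)dt and applying a(0) = 8, we find a(t) = 8·exp(2·t). Taking ∫a(t)dt and applying v(0) = 4, we find v(t) = 4·exp(2·t). The integral of velocity is position. Using x(0) = 2, we get x(t) = 2·exp(2·t). From the given position equation x(t) = 2·exp(2·t), we substitute t = log(2)/2 to get x = 4.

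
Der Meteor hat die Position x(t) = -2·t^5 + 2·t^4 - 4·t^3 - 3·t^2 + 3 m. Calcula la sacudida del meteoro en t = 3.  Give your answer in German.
Um dies zu lösen, müssen wir 3 Ableitungen unserer Gleichung für die Position x(t) = -2·t^5 + 2·t^4 - 4·t^3 - 3·t^2 + 3 nehmen. Die Ableitung von der Position ergibt die Geschwindigkeit: v(t) = -10·t^4 + 8·t^3 - 12·t^2 - 6·t. Mit d/dt von v(t) finden wir a(t) = -40·t^3 + 24·t^2 - 24·t - 6. Die Ableitung von der Beschleunigung ergibt den Ruck: j(t) = -120·t^2 + 48·t - 24. Wir haben den Ruck j(t) = -120·t^2 + 48·t - 24. Durch Einsetzen von t = 3: j(3) = -960.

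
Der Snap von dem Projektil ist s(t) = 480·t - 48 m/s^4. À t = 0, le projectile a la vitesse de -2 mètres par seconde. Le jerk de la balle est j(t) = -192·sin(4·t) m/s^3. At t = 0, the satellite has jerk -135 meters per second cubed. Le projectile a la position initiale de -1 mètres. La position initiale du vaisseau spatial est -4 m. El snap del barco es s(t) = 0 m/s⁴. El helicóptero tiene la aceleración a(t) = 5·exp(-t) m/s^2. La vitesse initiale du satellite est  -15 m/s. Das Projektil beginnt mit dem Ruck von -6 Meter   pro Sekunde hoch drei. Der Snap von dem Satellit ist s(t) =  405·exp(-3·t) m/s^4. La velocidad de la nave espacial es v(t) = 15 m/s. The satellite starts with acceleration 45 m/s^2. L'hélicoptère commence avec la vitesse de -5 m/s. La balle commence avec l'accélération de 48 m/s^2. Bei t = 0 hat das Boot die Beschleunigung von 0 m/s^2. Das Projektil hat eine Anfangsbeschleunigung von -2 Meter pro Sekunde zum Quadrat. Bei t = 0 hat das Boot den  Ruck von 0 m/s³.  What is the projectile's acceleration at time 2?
To find the answer, we compute 2 antiderivatives of s(t) = 480·t - 48. Integrating snap and using the initial condition j(0) = -6, we get j(t) = 240·t^2 - 48·t - 6. Integrating jerk and using the initial condition a(0) = -2, we get a(t) = 80·t^3 - 24·t^2 - 6·t - 2. Using a(t) = 80·t^3 - 24·t^2 - 6·t - 2 and substituting t = 2, we find a = 530.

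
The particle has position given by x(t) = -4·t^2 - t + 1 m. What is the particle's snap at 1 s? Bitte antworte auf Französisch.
Pour résoudre ceci, nous devons prendre 4 dérivées de notre équation de la position x(t) = -4·t^2 - t + 1. En prenant d/dt de x(t), nous trouvons v(t) = -8·t - 1. En prenant d/dt de v(t), nous trouvons a(t) = -8. La dérivée de l'accélération donne le jerk: j(t) = 0. En dérivant le jerk, nous obtenons le snap: s(t) = 0. En utilisant s(t) = 0 et en substituant t = 1, nous trouvons s = 0.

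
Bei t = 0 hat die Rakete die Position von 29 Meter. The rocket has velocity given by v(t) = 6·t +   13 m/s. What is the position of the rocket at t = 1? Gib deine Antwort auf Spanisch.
Debemos encontrar la integral de nuestra ecuación de la velocidad v(t) = 6·t + 13 1 vez. Integrando la velocidad y usando la condición inicial x(0) = 29, obtenemos x(t) = 3·t^2 + 13·t + 29. Usando x(t) = 3·t^2 + 13·t + 29 y sustituyendo t = 1, encontramos x = 45.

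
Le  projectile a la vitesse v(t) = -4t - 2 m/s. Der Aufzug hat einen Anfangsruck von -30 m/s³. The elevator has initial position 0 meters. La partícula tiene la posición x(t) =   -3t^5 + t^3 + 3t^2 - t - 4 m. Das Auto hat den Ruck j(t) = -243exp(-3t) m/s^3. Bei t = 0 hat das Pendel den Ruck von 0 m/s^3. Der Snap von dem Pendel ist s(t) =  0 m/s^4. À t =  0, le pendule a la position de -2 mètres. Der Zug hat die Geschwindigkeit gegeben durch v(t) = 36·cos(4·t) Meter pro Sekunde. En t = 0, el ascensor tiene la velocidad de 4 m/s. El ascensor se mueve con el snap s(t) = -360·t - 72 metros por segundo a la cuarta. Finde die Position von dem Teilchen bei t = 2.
Wir haben die Position x(t) = -3·t^5 + t^3 + 3·t^2 - t - 4. Durch Einsetzen von t = 2: x(2) = -82.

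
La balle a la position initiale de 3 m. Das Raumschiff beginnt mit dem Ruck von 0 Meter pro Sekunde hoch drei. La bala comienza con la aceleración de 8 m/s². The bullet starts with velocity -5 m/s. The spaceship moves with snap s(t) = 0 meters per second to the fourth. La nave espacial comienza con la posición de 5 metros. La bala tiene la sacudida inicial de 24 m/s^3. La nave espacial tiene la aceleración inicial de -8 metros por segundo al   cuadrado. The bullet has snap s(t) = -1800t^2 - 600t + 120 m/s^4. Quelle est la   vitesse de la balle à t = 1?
Nous devons trouver la primitive de notre équation du snap s(t) = -1800·t^2 - 600·t + 120 3 fois. La primitive du snap est le jerk. En utilisant j(0) = 24, nous obtenons j(t) = -600·t^3 - 300·t^2 + 120·t + 24. En intégrant le jerk et en utilisant la condition initiale a(0) = 8, nous obtenons a(t) = -150·t^4 - 100·t^3 + 60·t^2 + 24·t + 8. La primitive de l'accélération, avec v(0) = -5, donne la vitesse: v(t) = -30·t^5 - 25·t^4 + 20·t^3 + 12·t^2 + 8·t - 5. Nous avons la vitesse v(t) = -30·t^5 - 25·t^4 + 20·t^3 + 12·t^2 + 8·t - 5. En substituant t = 1: v(1) = -20.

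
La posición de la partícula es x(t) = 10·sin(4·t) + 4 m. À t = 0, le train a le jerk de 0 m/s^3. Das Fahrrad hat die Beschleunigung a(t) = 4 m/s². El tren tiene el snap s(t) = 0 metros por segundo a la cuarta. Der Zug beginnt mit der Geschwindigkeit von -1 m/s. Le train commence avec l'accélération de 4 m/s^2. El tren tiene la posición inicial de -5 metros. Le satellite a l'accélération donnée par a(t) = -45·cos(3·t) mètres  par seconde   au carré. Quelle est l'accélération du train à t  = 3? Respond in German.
Ausgehend von dem Snap s(t) = 0, nehmen wir 2 Stammfunktionen. Mit ∫s(t)dt und Anwendung von j(0) = 0, finden wir j(t) = 0. Mit ∫j(t)dt und Anwendung von a(0) = 4, finden wir a(t) = 4. Mit a(t) = 4 und Einsetzen von t = 3, finden wir a = 4.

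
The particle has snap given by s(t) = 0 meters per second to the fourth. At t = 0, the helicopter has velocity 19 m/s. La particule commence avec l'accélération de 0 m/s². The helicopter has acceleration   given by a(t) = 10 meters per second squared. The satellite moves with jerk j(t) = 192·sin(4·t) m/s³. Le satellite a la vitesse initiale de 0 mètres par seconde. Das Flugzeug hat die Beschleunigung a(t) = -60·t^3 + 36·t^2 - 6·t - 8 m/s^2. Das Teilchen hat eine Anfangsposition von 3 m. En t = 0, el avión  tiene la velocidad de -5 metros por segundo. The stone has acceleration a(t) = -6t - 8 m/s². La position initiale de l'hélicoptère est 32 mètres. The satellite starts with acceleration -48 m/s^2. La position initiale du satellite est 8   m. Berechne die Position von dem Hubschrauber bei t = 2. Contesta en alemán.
Wir müssen unsere Gleichung für die Beschleunigung a(t) = 10 2-mal integrieren. Mit ∫a(t)dt und Anwendung von v(0) = 19, finden wir v(t) = 10·t + 19. Mit ∫v(t)dt und Anwendung von x(0) = 32, finden wir x(t) = 5·t^2 + 19·t + 32. Mit x(t) = 5·t^2 + 19·t + 32 und Einsetzen von t = 2, finden wir x = 90.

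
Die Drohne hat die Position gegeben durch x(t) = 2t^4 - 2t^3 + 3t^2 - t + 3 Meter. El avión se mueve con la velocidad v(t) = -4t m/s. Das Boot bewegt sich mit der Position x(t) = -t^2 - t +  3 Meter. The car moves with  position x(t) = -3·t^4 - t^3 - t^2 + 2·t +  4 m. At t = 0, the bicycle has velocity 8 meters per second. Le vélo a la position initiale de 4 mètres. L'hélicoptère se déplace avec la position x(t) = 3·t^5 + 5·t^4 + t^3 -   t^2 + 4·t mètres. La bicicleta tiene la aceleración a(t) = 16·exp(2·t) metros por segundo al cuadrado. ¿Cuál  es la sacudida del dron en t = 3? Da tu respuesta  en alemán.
Um dies zu lösen, müssen wir 3 Ableitungen unserer Gleichung für die Position x(t) = 2·t^4 - 2·t^3 + 3·t^2 - t + 3 nehmen. Die Ableitung von der Position ergibt die Geschwindigkeit: v(t) = 8·t^3 - 6·t^2 + 6·t - 1. Die Ableitung von der Geschwindigkeit ergibt die Beschleunigung: a(t) = 24·t^2 - 12·t + 6. Die Ableitung von der Beschleunigung ergibt den Ruck: j(t) = 48·t - 12. Mit j(t) = 48·t - 12 und Einsetzen von t = 3, finden wir j = 132.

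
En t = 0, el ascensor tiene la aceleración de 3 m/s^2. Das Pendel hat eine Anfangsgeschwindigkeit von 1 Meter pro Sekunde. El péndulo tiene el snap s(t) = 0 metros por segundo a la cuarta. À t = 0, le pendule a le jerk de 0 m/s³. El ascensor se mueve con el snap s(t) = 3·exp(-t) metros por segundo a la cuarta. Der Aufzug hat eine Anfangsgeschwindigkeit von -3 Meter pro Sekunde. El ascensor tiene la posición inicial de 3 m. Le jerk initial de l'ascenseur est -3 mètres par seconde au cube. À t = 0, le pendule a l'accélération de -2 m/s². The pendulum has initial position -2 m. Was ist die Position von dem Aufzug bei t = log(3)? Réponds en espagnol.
Necesitamos integrar nuestra ecuación del snap s(t) = 3·exp(-t) 4 veces. Tomando ∫s(t)dt y aplicando j(0) = -3, encontramos j(t) = -3·exp(-t). Tomando ∫j(t)dt y aplicando a(0) = 3, encontramos a(t) = 3·exp(-t). Tomando ∫a(t)dt y aplicando v(0) = -3, encontramos v(t) = -3·exp(-t). Tomando ∫v(t)dt y aplicando x(0) = 3, encontramos x(t) = 3·exp(-t). Tenemos la posición x(t) = 3·exp(-t). Sustituyendo t = log(3): x(log(3)) = 1.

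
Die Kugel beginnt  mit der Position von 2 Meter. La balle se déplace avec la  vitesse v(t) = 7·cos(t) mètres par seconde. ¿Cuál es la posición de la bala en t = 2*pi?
Necesitamos integrar nuestra ecuación de la velocidad v(t) = 7·cos(t) 1 vez. Integrando la velocidad y usando la condición inicial x(0) = 2, obtenemos x(t) = 7·sin(t) + 2. Tenemos la posición x(t) = 7·sin(t) + 2. Sustituyendo t = 2*pi: x(2*pi) = 2.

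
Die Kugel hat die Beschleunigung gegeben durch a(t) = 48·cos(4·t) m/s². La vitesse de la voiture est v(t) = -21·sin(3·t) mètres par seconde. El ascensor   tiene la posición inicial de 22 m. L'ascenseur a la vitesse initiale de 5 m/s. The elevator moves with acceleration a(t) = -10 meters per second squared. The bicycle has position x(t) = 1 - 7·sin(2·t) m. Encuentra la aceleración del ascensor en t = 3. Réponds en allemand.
Mit a(t) = -10 und Einsetzen von t = 3, finden wir a = -10.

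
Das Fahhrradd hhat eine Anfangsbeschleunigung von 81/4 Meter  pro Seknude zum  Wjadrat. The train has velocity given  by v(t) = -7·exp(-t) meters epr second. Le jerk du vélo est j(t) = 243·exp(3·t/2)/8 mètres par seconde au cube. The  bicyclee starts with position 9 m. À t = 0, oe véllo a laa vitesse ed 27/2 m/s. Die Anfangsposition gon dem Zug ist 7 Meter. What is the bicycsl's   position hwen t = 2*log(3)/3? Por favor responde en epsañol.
Para resolver esto, necesitamos tomar 3 integrales de nuestra ecuación de la sacudida j(t) = 243·exp(3·t/2)/8. Tomando ∫j(t)dt y aplicando a(0) = 81/4, encontramos a(t) = 81·exp(3·t/2)/4. La antiderivada de la aceleración, con v(0) = 27/2, da la velocidad: v(t) = 27·exp(3·t/2)/2. La antiderivada de la velocidad es la posición. Usando x(0) = 9, obtenemos x(t) = 9·exp(3·t/2). Tenemos la posición x(t) = 9·exp(3·t/2). Sustituyendo t = 2*log(3)/3: x(2*log(3)/3) = 27.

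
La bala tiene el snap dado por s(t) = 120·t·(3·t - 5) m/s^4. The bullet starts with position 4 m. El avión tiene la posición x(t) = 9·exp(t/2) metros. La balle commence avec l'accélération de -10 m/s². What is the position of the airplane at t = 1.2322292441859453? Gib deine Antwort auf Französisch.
En utilisant x(t) = 9·exp(t/2) et en substituant t = 1.2322292441859453, nous trouvons x = 16.6654747537743.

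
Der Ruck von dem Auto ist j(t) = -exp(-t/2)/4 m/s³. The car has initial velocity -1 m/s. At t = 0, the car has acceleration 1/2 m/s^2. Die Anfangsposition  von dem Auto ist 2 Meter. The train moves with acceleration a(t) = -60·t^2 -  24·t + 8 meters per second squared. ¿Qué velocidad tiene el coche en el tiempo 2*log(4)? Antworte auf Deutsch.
Wir müssen das Integral unserer Gleichung für den Ruck j(t) = -exp(-t/2)/4 2-mal finden. Mit ∫j(t)dt und Anwendung von a(0) = 1/2, finden wir a(t) = exp(-t/2)/2. Die Stammfunktion von der Beschleunigung, mit v(0) = -1, ergibt die Geschwindigkeit: v(t) = -exp(-t/2). Aus der Gleichung für die Geschwindigkeit v(t) = -exp(-t/2), setzen wir t = 2*log(4) ein und erhalten v = -1/4.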